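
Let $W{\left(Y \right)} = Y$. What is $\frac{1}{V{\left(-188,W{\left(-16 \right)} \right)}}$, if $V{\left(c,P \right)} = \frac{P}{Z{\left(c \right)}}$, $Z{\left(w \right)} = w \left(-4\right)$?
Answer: $-47$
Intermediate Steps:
$Z{\left(w \right)} = - 4 w$
$V{\left(c,P \right)} = - \frac{P}{4 c}$ ($V{\left(c,P \right)} = \frac{P}{\left(-4\right) c} = P \left(- \frac{1}{4 c}\right) = - \frac{P}{4 c}$)
$\frac{1}{V{\left(-188,W{\left(-16 \right)} \right)}} = \frac{1}{\left(- \frac{1}{4}\right) \left(-16\right) \frac{1}{-188}} = \frac{1}{\left(- \frac{1}{4}\right) \left(-16\right) \left(- \frac{1}{188}\right)} = \frac{1}{- \frac{1}{47}} = -47$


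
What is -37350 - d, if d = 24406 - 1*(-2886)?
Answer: -64642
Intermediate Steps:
d = 27292 (d = 24406 + 2886 = 27292)
-37350 - d = -37350 - 1*27292 = -37350 - 27292 = -64642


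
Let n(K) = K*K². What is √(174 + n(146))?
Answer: √3112310 ≈ 1764.2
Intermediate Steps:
n(K) = K³
√(174 + n(146)) = √(174 + 146³) = √(174 + 3112136) = √3112310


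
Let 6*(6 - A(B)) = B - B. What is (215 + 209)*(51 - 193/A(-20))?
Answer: 23956/3 ≈ 7985.3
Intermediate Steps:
A(B) = 6 (A(B) = 6 - (B - B)/6 = 6 - 1/6*0 = 6 + 0 = 6)
(215 + 209)*(51 - 193/A(-20)) = (215 + 209)*(51 - 193/6) = 424*(51 - 193*1/6) = 424*(51 - 193/6) = 424*(113/6) = 23956/3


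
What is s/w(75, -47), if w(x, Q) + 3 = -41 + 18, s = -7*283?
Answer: 1981/26 ≈ 76.192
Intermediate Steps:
s = -1981
w(x, Q) = -26 (w(x, Q) = -3 + (-41 + 18) = -3 - 23 = -26)
s/w(75, -47) = -1981/(-26) = -1981*(-1/26) = 1981/26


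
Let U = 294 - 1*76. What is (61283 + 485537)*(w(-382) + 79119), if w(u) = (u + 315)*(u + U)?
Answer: 49272309740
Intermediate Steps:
U = 218 (U = 294 - 76 = 218)
w(u) = (218 + u)*(315 + u) (w(u) = (u + 315)*(u + 218) = (315 + u)*(218 + u) = (218 + u)*(315 + u))
(61283 + 485537)*(w(-382) + 79119) = (61283 + 485537)*((68670 + (-382)**2 + 533*(-382)) + 79119) = 546820*((68670 + 145924 - 203606) + 79119) = 546820*(10988 + 79119) = 546820*90107 = 49272309740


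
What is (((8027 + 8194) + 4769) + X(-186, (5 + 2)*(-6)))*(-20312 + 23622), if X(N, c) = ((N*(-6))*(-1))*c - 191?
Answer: 223991010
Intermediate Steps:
X(N, c) = -191 + 6*N*c (X(N, c) = (-6*N*(-1))*c - 191 = (6*N)*c - 191 = 6*N*c - 191 = -191 + 6*N*c)
(((8027 + 8194) + 4769) + X(-186, (5 + 2)*(-6)))*(-20312 + 23622) = (((8027 + 8194) + 4769) + (-191 + 6*(-186)*((5 + 2)*(-6))))*(-20312 + 23622) = ((16221 + 4769) + (-191 + 6*(-186)*(7*(-6))))*3310 = (20990 + (-191 + 6*(-186)*(-42)))*3310 = (20990 + (-191 + 46872))*3310 = (20990 + 46681)*3310 = 67671*3310 = 223991010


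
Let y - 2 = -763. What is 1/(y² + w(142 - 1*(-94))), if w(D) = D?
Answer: 1/579357 ≈ 1.7261e-6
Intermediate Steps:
y = -761 (y = 2 - 763 = -761)
1/(y² + w(142 - 1*(-94))) = 1/((-761)² + (142 - 1*(-94))) = 1/(579121 + (142 + 94)) = 1/(579121 + 236) = 1/579357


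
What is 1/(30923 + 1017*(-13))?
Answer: 1/17702 ≈ 5.6491e-5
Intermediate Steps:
1/(30923 + 1017*(-13)) = 1/(30923 - 13221) = 1/17702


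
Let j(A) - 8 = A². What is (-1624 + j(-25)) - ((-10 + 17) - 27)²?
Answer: -1391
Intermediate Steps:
j(A) = 8 + A²
(-1624 + j(-25)) - ((-10 + 17) - 27)² = (-1624 + (8 + (-25)²)) - ((-10 + 17) - 27)² = (-1624 + (8 + 625)) - (7 - 27)² = (-1624 + 633) - 1*(-20)² = -991 - 1*400 = -991 - 400 = -1391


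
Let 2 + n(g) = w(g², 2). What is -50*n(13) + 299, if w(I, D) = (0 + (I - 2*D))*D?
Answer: -16101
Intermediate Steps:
w(I, D) = D*(I - 2*D) (w(I, D) = (I - 2*D)*D = D*(I - 2*D))
n(g) = -10 + 2*g² (n(g) = -2 + 2*(g² - 2*2) = -2 + 2*(g² - 4) = -2 + 2*(-4 + g²) = -2 + (-8 + 2*g²) = -10 + 2*g²)
-50*n(13) + 299 = -50*(-10 + 2*13²) + 299 = -50*(-10 + 2*169) + 299 = -50*(-10 + 338) + 299 = -50*328 + 299 = -16400 + 299 = -16101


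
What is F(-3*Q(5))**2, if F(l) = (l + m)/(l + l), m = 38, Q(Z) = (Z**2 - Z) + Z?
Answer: 1369/22500 ≈ 0.060844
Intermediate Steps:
Q(Z) = Z**2
F(l) = (38 + l)/(2*l) (F(l) = (l + 38)/(l + l) = (38 + l)/((2*l)) = (38 + l)*(1/(2*l)) = (38 + l)/(2*l))
F(-3*Q(5))**2 = ((38 - 3*5**2)/(2*((-3*5**2))))**2 = ((38 - 3*25)/(2*((-3*25))))**2 = ((1/2)*(38 - 75)/(-75))**2 = ((1/2)*(-1/75)*(-37))**2 = (37/150)**2 = 1369/22500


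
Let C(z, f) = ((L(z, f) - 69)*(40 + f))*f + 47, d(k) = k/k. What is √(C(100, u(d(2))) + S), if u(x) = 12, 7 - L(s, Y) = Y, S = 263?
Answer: I*√45866 ≈ 214.16*I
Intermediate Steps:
L(s, Y) = 7 - Y
d(k) = 1
C(z, f) = 47 + f*(-62 - f)*(40 + f) (C(z, f) = (((7 - f) - 69)*(40 + f))*f + 47 = ((-62 - f)*(40 + f))*f + 47 = f*(-62 - f)*(40 + f) + 47 = 47 + f*(-62 - f)*(40 + f))
√(C(100, u(d(2))) + S) = √((47 - 1*12³ - 2480*12 - 102*12²) + 263) = √((47 - 1*1728 - 29760 - 102*144) + 263) = √((47 - 1728 - 29760 - 14688) + 263) = √(-46129 + 263) = √(-45866) = I*√45866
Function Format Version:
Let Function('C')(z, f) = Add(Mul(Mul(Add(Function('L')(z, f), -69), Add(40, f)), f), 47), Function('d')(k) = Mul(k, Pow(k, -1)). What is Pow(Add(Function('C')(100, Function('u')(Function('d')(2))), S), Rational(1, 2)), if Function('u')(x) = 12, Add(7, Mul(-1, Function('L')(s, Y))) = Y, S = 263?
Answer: Mul(I, Pow(45866, Rational(1, 2))) ≈ Mul(214.16, I)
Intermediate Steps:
Function('L')(s, Y) = Add(7, Mul(-1, Y))
Function('d')(k) = 1
Function('C')(z, f) = Add(47, Mul(f, Add(-62, Mul(-1, f)), Add(40, f))) (Function('C')(z, f) = Add(Mul(Mul(Add(Add(7, Mul(-1, f)), -69), Add(40, f)), f), 47) = Add(Mul(Mul(Add(-62, Mul(-1, f)), Add(40, f)), f), 47) = Add(Mul(f, Add(-62, Mul(-1, f)), Add(40, f)), 47) = Add(47, Mul(f, Add(-62, Mul(-1, f)), Add(40, f))))
Pow(Add(Function('C')(100, Function('u')(Function('d')(2))), S), Rational(1, 2)) = Pow(Add(Add(47, Mul(-1, Pow(12, 3)), Mul(-2480, 12), Mul(-102, Pow(12, 2))), 263), Rational(1, 2)) = Pow(Add(Add(47, Mul(-1, 1728), -29760, Mul(-102, 144)), 263), Rational(1, 2)) = Pow(Add(Add(47, -1728, -29760, -14688), 263), Rational(1, 2)) = Pow(Add(-46129, 263), Rational(1, 2)) = Pow(-45866, Rational(1, 2)) = Mul(I, Pow(45866, Rational(1, 2)))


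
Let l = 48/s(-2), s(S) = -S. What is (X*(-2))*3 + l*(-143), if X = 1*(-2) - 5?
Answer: -3390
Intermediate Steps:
X = -7 (X = -2 - 5 = -7)
l = 24 (l = 48/((-1*(-2))) = 48/2 = 48*(1/2) = 24)
(X*(-2))*3 + l*(-143) = -7*(-2)*3 + 24*(-143) = 14*3 - 3432 = 42 - 3432 = -3390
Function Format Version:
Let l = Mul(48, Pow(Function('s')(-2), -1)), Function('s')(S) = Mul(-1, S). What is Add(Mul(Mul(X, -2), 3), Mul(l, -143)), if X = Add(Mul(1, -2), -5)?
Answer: -3390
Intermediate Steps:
X = -7 (X = Add(-2, -5) = -7)
l = 24 (l = Mul(48, Pow(Mul(-1, -2), -1)) = Mul(48, Pow(2, -1)) = Mul(48, Rational(1, 2)) = 24)
Add(Mul(Mul(X, -2), 3), Mul(l, -143)) = Add(Mul(Mul(-7, -2), 3), Mul(24, -143)) = Add(Mul(14, 3), -3432) = Add(42, -3432) = -3390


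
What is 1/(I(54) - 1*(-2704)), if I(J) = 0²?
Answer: 1/2704 ≈ 0.00036982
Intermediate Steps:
I(J) = 0
1/(I(54) - 1*(-2704)) = 1/(0 - 1*(-2704)) = 1/(0 + 2704) = 1/2704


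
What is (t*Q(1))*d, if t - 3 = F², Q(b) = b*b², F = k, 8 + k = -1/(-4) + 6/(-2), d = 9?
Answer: 17073/16 ≈ 1067.1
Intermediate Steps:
k = -43/4 (k = -8 + (-1/(-4) + 6/(-2)) = -8 + (-1*(-¼) + 6*(-½)) = -8 + (¼ - 3) = -8 - 11/4 = -43/4 ≈ -10.750)
F = -43/4 ≈ -10.750
Q(b) = b³
t = 1897/16 (t = 3 + (-43/4)² = 3 + 1849/16 = 1897/16 ≈ 118.56)
(t*Q(1))*d = ((1897/16)*1³)*9 = ((1897/16)*1)*9 = (1897/16)*9 = 17073/16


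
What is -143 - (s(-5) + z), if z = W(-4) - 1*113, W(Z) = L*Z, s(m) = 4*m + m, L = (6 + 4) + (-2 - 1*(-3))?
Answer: 39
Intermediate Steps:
L = 11 (L = 10 + (-2 + 3) = 10 + 1 = 11)
s(m) = 5*m
W(Z) = 11*Z
z = -157 (z = 11*(-4) - 1*113 = -44 - 113 = -157)
-143 - (s(-5) + z) = -143 - (5*(-5) - 157) = -143 - (-25 - 157) = -143 - 1*(-182) = -143 + 182 = 39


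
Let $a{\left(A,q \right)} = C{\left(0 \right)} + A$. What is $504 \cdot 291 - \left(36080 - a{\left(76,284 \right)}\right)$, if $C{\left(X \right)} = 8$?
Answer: $110668$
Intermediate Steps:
$a{\left(A,q \right)} = 8 + A$
$504 \cdot 291 - \left(36080 - a{\left(76,284 \right)}\right) = 504 \cdot 291 - \left(36080 - \left(8 + 76\right)\right) = 146664 - \left(36080 - 84\right) = 146664 - 35996 = 110668$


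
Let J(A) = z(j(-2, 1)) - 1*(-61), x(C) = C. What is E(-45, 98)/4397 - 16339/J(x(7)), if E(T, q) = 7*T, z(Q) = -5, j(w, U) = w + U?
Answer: -71860223/246232 ≈ -291.84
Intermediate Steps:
j(w, U) = U + w
J(A) = 56 (J(A) = -5 - 1*(-61) = -5 + 61 = 56)
E(-45, 98)/4397 - 16339/J(x(7)) = (7*(-45))/4397 - 16339/56 = -315*1/4397 - 16339*1/56 = -315/4397 - 16339/56 = -71860223/246232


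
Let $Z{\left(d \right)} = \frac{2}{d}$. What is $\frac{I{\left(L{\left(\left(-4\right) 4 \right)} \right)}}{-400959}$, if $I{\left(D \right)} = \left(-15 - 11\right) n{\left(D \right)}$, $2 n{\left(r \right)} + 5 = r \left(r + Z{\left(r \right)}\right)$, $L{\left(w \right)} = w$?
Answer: $\frac{11}{1341} \approx 0.0082028$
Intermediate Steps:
$n{\left(r \right)} = - \frac{5}{2} + \frac{r \left(r + \frac{2}{r}\right)}{2}$
$I{\left(D \right)} = 39 - 13 D^{2}$ ($I{\left(D \right)} = \left(-15 - 11\right) \left(- \frac{3}{2} + \frac{D^{2}}{2}\right) = - 26 \left(- \frac{3}{2} + \frac{D^{2}}{2}\right) = 39 - 13 D^{2}$)
$\frac{I{\left(L{\left(\left(-4\right) 4 \right)} \right)}}{-400959} = \frac{39 - 13 \left(\left(-4\right) 4\right)^{2}}{-400959} = \left(39 - 13 \left(-16\right)^{2}\right) \left(- \frac{1}{400959}\right) = \left(39 - 3328\right) \left(- \frac{1}{400959}\right) = \left(-3289\right) \left(- \frac{1}{400959}\right) = \frac{11}{1341}$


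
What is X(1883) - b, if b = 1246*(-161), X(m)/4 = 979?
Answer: 204522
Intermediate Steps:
X(m) = 3916 (X(m) = 4*979 = 3916)
b = -200606
X(1883) - b = 3916 - 1*(-200606) = 3916 + 200606 = 204522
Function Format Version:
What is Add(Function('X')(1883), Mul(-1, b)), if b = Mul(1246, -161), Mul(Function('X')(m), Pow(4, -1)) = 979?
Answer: 204522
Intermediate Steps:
Function('X')(m) = 3916 (Function('X')(m) = Mul(4, 979) = 3916)
b = -200606
Add(Function('X')(1883), Mul(-1, b)) = Add(3916, Mul(-1, -200606)) = Add(3916, 200606) = 204522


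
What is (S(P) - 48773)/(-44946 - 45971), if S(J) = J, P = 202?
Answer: 48571/90917 ≈ 0.53423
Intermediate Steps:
(S(P) - 48773)/(-44946 - 45971) = (202 - 48773)/(-44946 - 45971) = -48571/(-90917) = -48571*(-1/90917) = 48571/90917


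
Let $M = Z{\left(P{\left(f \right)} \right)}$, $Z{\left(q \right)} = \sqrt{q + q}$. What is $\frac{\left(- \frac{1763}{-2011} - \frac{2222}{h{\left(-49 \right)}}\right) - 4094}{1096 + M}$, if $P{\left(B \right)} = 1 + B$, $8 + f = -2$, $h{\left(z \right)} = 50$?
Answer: $- \frac{113992765808}{30196019675} + \frac{312023994 i \sqrt{2}}{30196019675} \approx -3.7751 + 0.014613 i$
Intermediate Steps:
$f = -10$ ($f = -8 - 2 = -10$)
$Z{\left(q \right)} = \sqrt{2} \sqrt{q}$ ($Z{\left(q \right)} = \sqrt{2 q} = \sqrt{2} \sqrt{q}$)
$M = 3 i \sqrt{2}$ ($M = \sqrt{2} \sqrt{1 - 10} = \sqrt{2} \sqrt{-9} = \sqrt{2} \cdot 3 i = 3 i \sqrt{2} \approx 4.2426 i$)
$\frac{\left(- \frac{1763}{-2011} - \frac{2222}{h{\left(-49 \right)}}\right) - 4094}{1096 + M} = \frac{\left(- \frac{1763}{-2011} - \frac{2222}{50}\right) - 4094}{1096 + 3 i \sqrt{2}} = \frac{\left(\left(-1763\right) \left(- \frac{1}{2011}\right) - \frac{1111}{25}\right) - 4094}{1096 + 3 i \sqrt{2}} = \frac{\left(\frac{1763}{2011} - \frac{1111}{25}\right) - 4094}{1096 + 3 i \sqrt{2}} = \frac{- \frac{2190146}{50275} - 4094}{1096 + 3 i \sqrt{2}} = - \frac{208015996}{50275 \left(1096 + 3 i \sqrt{2}\right)}$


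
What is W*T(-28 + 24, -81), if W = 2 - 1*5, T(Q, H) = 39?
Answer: -117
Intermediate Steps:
W = -3 (W = 2 - 5 = -3)
W*T(-28 + 24, -81) = -3*39 = -117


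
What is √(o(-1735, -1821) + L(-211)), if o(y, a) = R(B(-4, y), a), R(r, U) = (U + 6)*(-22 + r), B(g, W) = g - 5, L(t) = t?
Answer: √56054 ≈ 236.76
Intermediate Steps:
B(g, W) = -5 + g
R(r, U) = (-22 + r)*(6 + U) (R(r, U) = (6 + U)*(-22 + r) = (-22 + r)*(6 + U))
o(y, a) = -186 - 31*a (o(y, a) = -132 - 22*a + 6*(-5 - 4) + a*(-5 - 4) = -132 - 22*a + 6*(-9) + a*(-9) = -132 - 22*a - 54 - 9*a = -186 - 31*a)
√(o(-1735, -1821) + L(-211)) = √((-186 - 31*(-1821)) - 211) = √((-186 + 56451) - 211) = √(56265 - 211) = √56054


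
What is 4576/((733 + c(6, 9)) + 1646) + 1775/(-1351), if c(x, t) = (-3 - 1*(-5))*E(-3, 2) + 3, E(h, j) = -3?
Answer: 22327/36477 ≈ 0.61208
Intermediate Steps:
c(x, t) = -3 (c(x, t) = (-3 - 1*(-5))*(-3) + 3 = (-3 + 5)*(-3) + 3 = 2*(-3) + 3 = -6 + 3 = -3)
4576/((733 + c(6, 9)) + 1646) + 1775/(-1351) = 4576/((733 - 3) + 1646) + 1775/(-1351) = 4576/(730 + 1646) + 1775*(-1/1351) = 4576/2376 - 1775/1351 = 4576*(1/2376) - 1775/1351 = 52/27 - 1775/1351 = 22327/36477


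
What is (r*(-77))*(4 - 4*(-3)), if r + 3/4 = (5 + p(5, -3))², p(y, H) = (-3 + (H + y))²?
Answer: -43428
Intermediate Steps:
p(y, H) = (-3 + H + y)²
r = 141/4 (r = -¾ + (5 + (-3 - 3 + 5)²)² = -¾ + (5 + (-1)²)² = -¾ + (5 + 1)² = -¾ + 6² = -¾ + 36 = 141/4 ≈ 35.250)
(r*(-77))*(4 - 4*(-3)) = ((141/4)*(-77))*(4 - 4*(-3)) = -10857*(4 + 12)/4 = -10857/4*16 = -43428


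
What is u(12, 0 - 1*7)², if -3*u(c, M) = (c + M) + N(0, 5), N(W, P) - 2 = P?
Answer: 16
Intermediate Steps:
N(W, P) = 2 + P
u(c, M) = -7/3 - M/3 - c/3 (u(c, M) = -((c + M) + (2 + 5))/3 = -((M + c) + 7)/3 = -(7 + M + c)/3 = -7/3 - M/3 - c/3)
u(12, 0 - 1*7)² = (-7/3 - (0 - 1*7)/3 - ⅓*12)² = (-7/3 - (0 - 7)/3 - 4)² = (-7/3 - ⅓*(-7) - 4)² = (-7/3 + 7/3 - 4)² = (-4)² = 16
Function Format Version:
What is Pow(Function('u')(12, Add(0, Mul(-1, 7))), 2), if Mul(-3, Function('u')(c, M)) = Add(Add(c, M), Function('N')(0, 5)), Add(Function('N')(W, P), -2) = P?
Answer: 16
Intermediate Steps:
Function('N')(W, P) = Add(2, P)
Function('u')(c, M) = Add(Rational(-7, 3), Mul(Rational(-1, 3), M), Mul(Rational(-1, 3), c)) (Function('u')(c, M) = Mul(Rational(-1, 3), Add(Add(c, M), Add(2, 5))) = Mul(Rational(-1, 3), Add(Add(M, c), 7)) = Mul(Rational(-1, 3), Add(7, M, c)) = Add(Rational(-7, 3), Mul(Rational(-1, 3), M), Mul(Rational(-1, 3), c)))
Pow(Function('u')(12, Add(0, Mul(-1, 7))), 2) = Pow(Add(Rational(-7, 3), Mul(Rational(-1, 3), Add(0, Mul(-1, 7))), Mul(Rational(-1, 3), 12)), 2) = Pow(Add(Rational(-7, 3), Mul(Rational(-1, 3), Add(0, -7)), -4), 2) = Pow(Add(Rational(-7, 3), Mul(Rational(-1, 3), -7), -4), 2) = Pow(Add(Rational(-7, 3), Rational(7, 3), -4), 2) = Pow(-4, 2) = 16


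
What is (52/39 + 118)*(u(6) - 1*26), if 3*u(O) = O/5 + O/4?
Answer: -44929/15 ≈ -2995.3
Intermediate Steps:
u(O) = 3*O/20 (u(O) = (O/5 + O/4)/3 = (9*O/20)/3 = 3*O/20)
(52/39 + 118)*(u(6) - 1*26) = (52/39 + 118)*((3/20)*6 - 1*26) = (52*(1/39) + 118)*(9/10 - 26) = (4/3 + 118)*(-251/10) = (358/3)*(-251/10) = -44929/15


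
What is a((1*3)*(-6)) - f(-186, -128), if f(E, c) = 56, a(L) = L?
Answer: -74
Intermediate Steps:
a((1*3)*(-6)) - f(-186, -128) = (1*3)*(-6) - 1*56 = 3*(-6) - 56 = -18 - 56 = -74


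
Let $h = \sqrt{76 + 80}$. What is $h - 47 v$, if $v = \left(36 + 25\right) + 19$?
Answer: $-3760 + 2 \sqrt{39} \approx -3747.5$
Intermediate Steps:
$v = 80$ ($v = 61 + 19 = 80$)
$h = 2 \sqrt{39}$ ($h = \sqrt{156} = 2 \sqrt{39} \approx 12.49$)
$h - 47 v = 2 \sqrt{39} - 3760 = -3760 + 2 \sqrt{39}$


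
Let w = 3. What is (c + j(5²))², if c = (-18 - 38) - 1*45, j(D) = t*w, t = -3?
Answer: 12100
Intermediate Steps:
j(D) = -9 (j(D) = -3*3 = -9)
c = -101 (c = -56 - 45 = -101)
(c + j(5²))² = (-101 - 9)² = (-110)² = 12100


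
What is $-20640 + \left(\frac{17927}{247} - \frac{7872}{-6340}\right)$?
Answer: $- \frac{619350493}{30115} \approx -20566.0$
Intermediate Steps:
$-20640 + \left(\frac{17927}{247} - \frac{7872}{-6340}\right) = -20640 + \left(17927 \cdot \frac{1}{247} - - \frac{1968}{1585}\right) = -20640 + \left(\frac{1379}{19} + \frac{1968}{1585}\right) = -20640 + \frac{2223107}{30115} = - \frac{619350493}{30115}$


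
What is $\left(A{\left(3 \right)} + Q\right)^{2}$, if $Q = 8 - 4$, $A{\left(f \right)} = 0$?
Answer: $16$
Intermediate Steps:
$Q = 4$ ($Q = 8 - 4 = 4$)
$\left(A{\left(3 \right)} + Q\right)^{2} = \left(0 + 4\right)^{2} = 4^{2} = 16$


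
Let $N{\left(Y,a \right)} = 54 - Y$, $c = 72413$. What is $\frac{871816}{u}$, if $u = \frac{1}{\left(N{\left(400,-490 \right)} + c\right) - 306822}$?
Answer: $-204663165080$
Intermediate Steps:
$u = - \frac{1}{234755}$ ($u = \frac{1}{\left(\left(54 - 400\right) + 72413\right) - 306822} = \frac{1}{\left(-346 + 72413\right) - 306822} = \frac{1}{72067 - 306822} = \frac{1}{-234755} = - \frac{1}{234755} \approx -4.2598 \cdot 10^{-6}$)
$\frac{871816}{u} = \frac{871816}{- \frac{1}{234755}} = 871816 \left(-234755\right) = -204663165080$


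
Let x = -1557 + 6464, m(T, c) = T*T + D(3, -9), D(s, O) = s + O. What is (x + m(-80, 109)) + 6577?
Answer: 17878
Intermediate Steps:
D(s, O) = O + s
m(T, c) = -6 + T² (m(T, c) = T*T + (-9 + 3) = T² - 6 = -6 + T²)
x = 4907
(x + m(-80, 109)) + 6577 = (4907 + (-6 + (-80)²)) + 6577 = (4907 + (-6 + 6400)) + 6577 = (4907 + 6394) + 6577 = 11301 + 6577 = 17878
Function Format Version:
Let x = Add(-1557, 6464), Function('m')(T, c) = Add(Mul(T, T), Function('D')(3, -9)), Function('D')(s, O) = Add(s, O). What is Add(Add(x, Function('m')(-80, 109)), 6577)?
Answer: 17878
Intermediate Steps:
Function('D')(s, O) = Add(O, s)
Function('m')(T, c) = Add(-6, Pow(T, 2)) (Function('m')(T, c) = Add(Mul(T, T), Add(-9, 3)) = Add(Pow(T, 2), -6) = Add(-6, Pow(T, 2)))
x = 4907
Add(Add(x, Function('m')(-80, 109)), 6577) = Add(Add(4907, Add(-6, Pow(-80, 2))), 6577) = Add(Add(4907, Add(-6, 6400)), 6577) = Add(Add(4907, 6394), 6577) = Add(11301, 6577) = 17878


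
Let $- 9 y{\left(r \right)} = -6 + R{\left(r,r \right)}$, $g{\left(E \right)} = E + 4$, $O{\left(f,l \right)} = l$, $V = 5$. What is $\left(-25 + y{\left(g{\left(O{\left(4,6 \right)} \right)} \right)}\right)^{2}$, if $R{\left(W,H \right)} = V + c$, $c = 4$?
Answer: $\frac{5776}{9} \approx 641.78$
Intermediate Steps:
$g{\left(E \right)} = 4 + E$
$R{\left(W,H \right)} = 9$ ($R{\left(W,H \right)} = 5 + 4 = 9$)
$y{\left(r \right)} = - \frac{1}{3}$ ($y{\left(r \right)} = - \frac{-6 + 9}{9} = \left(- \frac{1}{9}\right) 3 = - \frac{1}{3}$)
$\left(-25 + y{\left(g{\left(O{\left(4,6 \right)} \right)} \right)}\right)^{2} = \left(-25 - \frac{1}{3}\right)^{2} = \left(- \frac{76}{3}\right)^{2} = \frac{5776}{9}$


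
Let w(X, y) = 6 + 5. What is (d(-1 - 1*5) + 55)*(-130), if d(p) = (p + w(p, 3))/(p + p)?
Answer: -42575/6 ≈ -7095.8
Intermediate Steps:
w(X, y) = 11
d(p) = (11 + p)/(2*p) (d(p) = (p + 11)/(p + p) = (11 + p)/((2*p)) = (11 + p)*(1/(2*p)) = (11 + p)/(2*p))
(d(-1 - 1*5) + 55)*(-130) = ((11 + (-1 - 1*5))/(2*(-1 - 1*5)) + 55)*(-130) = ((11 + (-1 - 5))/(2*(-1 - 5)) + 55)*(-130) = ((½)*(11 - 6)/(-6) + 55)*(-130) = ((½)*(-⅙)*5 + 55)*(-130) = (-5/12 + 55)*(-130) = (655/12)*(-130) = -42575/6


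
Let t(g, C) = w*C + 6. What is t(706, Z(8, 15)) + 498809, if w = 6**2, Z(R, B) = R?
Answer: 499103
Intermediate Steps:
w = 36
t(g, C) = 6 + 36*C (t(g, C) = 36*C + 6 = 6 + 36*C)
t(706, Z(8, 15)) + 498809 = (6 + 36*8) + 498809 = (6 + 288) + 498809 = 294 + 498809 = 499103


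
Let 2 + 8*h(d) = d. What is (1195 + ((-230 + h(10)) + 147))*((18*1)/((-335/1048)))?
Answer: -20995632/335 ≈ -62674.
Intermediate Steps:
h(d) = -1/4 + d/8
(1195 + ((-230 + h(10)) + 147))*((18*1)/((-335/1048))) = (1195 + ((-230 + (-1/4 + (1/8)*10)) + 147))*((18*1)/((-335/1048))) = (1195 + ((-230 + (-1/4 + 5/4)) + 147))*(18/((-335*1/1048))) = (1195 + ((-230 + 1) + 147))*(18/(-335/1048)) = (1195 + (-229 + 147))*(18*(-1048/335)) = (1195 - 82)*(-18864/335) = 1113*(-18864/335) = -20995632/335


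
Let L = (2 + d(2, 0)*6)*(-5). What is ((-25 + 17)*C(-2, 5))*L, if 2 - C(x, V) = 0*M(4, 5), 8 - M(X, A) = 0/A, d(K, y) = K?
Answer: 1120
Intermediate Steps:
M(X, A) = 8 (M(X, A) = 8 - 0/A = 8 - 1*0 = 8 + 0 = 8)
C(x, V) = 2 (C(x, V) = 2 - 0*8 = 2 - 1*0 = 2 + 0 = 2)
L = -70 (L = (2 + 2*6)*(-5) = (2 + 12)*(-5) = 14*(-5) = -70)
((-25 + 17)*C(-2, 5))*L = ((-25 + 17)*2)*(-70) = -8*2*(-70) = -16*(-70) = 1120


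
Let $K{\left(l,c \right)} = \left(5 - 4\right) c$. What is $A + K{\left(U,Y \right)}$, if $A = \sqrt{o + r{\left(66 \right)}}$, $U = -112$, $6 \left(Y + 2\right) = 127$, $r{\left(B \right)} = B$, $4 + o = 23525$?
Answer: $\frac{115}{6} + \sqrt{23587} \approx 172.75$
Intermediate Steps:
$o = 23521$ ($o = -4 + 23525 = 23521$)
$Y = \frac{115}{6}$ ($Y = -2 + \frac{1}{6} \cdot 127 = -2 + \frac{127}{6} = \frac{115}{6} \approx 19.167$)
$K{\left(l,c \right)} = c$ ($K{\left(l,c \right)} = 1 c = c$)
$A = \sqrt{23587}$ ($A = \sqrt{23521 + 66} = \sqrt{23587} \approx 153.58$)
$A + K{\left(U,Y \right)} = \sqrt{23587} + \frac{115}{6} = \frac{115}{6} + \sqrt{23587}$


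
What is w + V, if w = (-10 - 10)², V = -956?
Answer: -556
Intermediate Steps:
w = 400 (w = (-20)² = 400)
w + V = 400 - 956 = -556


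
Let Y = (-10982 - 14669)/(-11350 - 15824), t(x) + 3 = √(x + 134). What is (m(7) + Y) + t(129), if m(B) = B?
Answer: 134347/27174 + √263 ≈ 21.161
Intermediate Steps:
t(x) = -3 + √(134 + x) (t(x) = -3 + √(x + 134) = -3 + √(134 + x))
Y = 25651/27174 (Y = -25651/(-27174) = -25651*(-1/27174) = 25651/27174 ≈ 0.94395)
(m(7) + Y) + t(129) = (7 + 25651/27174) + (-3 + √(134 + 129)) = 215869/27174 + (-3 + √263) = 134347/27174 + √263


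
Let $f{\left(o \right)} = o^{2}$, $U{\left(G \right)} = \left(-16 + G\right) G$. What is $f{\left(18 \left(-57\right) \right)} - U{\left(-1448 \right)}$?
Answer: $-1067196$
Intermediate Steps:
$U{\left(G \right)} = G \left(-16 + G\right)$
$f{\left(18 \left(-57\right) \right)} - U{\left(-1448 \right)} = \left(18 \left(-57\right)\right)^{2} - - 1448 \left(-16 - 1448\right) = \left(-1026\right)^{2} - \left(-1448\right) \left(-1464\right) = 1052676 - 2119872 = -1067196$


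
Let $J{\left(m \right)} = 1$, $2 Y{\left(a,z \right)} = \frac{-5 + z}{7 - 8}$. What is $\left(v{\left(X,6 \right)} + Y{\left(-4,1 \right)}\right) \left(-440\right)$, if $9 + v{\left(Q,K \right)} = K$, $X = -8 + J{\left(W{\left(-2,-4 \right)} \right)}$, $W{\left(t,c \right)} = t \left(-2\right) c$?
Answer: $440$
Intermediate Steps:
$W{\left(t,c \right)} = - 2 c t$ ($W{\left(t,c \right)} = - 2 t c = - 2 c t$)
$Y{\left(a,z \right)} = \frac{5}{2} - \frac{z}{2}$ ($Y{\left(a,z \right)} = \frac{\left(-5 + z\right) \frac{1}{7 - 8}}{2} = \frac{\left(-5 + z\right) \frac{1}{-1}}{2} = \frac{\left(-5 + z\right) \left(-1\right)}{2} = \frac{5 - z}{2} = \frac{5}{2} - \frac{z}{2}$)
$X = -7$ ($X = -8 + 1 = -7$)
$v{\left(Q,K \right)} = -9 + K$
$\left(v{\left(X,6 \right)} + Y{\left(-4,1 \right)}\right) \left(-440\right) = \left(\left(-9 + 6\right) + \left(\frac{5}{2} - \frac{1}{2}\right)\right) \left(-440\right) = \left(-3 + \left(\frac{5}{2} - \frac{1}{2}\right)\right) \left(-440\right) = \left(-3 + 2\right) \left(-440\right) = \left(-1\right) \left(-440\right) = 440$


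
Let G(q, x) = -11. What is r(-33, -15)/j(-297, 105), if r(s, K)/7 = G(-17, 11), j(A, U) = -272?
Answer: 77/272 ≈ 0.28309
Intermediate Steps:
r(s, K) = -77 (r(s, K) = 7*(-11) = -77)
r(-33, -15)/j(-297, 105) = -77/(-272) = -77*(-1/272) = 77/272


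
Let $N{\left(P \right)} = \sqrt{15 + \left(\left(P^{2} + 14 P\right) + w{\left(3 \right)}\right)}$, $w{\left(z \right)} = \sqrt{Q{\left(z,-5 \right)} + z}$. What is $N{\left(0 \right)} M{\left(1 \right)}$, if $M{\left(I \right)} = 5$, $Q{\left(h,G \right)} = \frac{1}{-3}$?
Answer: $\frac{5 \sqrt{135 + 6 \sqrt{6}}}{3} \approx 20.392$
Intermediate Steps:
$Q{\left(h,G \right)} = - \frac{1}{3}$
$w{\left(z \right)} = \sqrt{- \frac{1}{3} + z}$
$N{\left(P \right)} = \sqrt{15 + P^{2} + 14 P + \frac{2 \sqrt{6}}{3}}$ ($N{\left(P \right)} = \sqrt{15 + \left(\left(P^{2} + 14 P\right) + \frac{\sqrt{-3 + 9 \cdot 3}}{3}\right)} = \sqrt{15 + \left(\left(P^{2} + 14 P\right) + \frac{\sqrt{-3 + 27}}{3}\right)} = \sqrt{15 + \left(\left(P^{2} + 14 P\right) + \frac{\sqrt{24}}{3}\right)} = \sqrt{15 + \left(\left(P^{2} + 14 P\right) + \frac{2 \sqrt{6}}{3}\right)} = \sqrt{15 + \left(P^{2} + 14 P + \frac{2 \sqrt{6}}{3}\right)} = \sqrt{15 + P^{2} + 14 P + \frac{2 \sqrt{6}}{3}}$)
$N{\left(0 \right)} M{\left(1 \right)} = \frac{\sqrt{135 + 6 \sqrt{6} + 9 \cdot 0^{2} + 126 \cdot 0}}{3} \cdot 5 = \frac{\sqrt{135 + 6 \sqrt{6} + 9 \cdot 0 + 0}}{3} \cdot 5 = \frac{\sqrt{135 + 6 \sqrt{6} + 0 + 0}}{3} \cdot 5 = \frac{\sqrt{135 + 6 \sqrt{6}}}{3} \cdot 5 = \frac{5 \sqrt{135 + 6 \sqrt{6}}}{3}$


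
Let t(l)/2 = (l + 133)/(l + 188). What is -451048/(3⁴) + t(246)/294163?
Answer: -28791914292109/5170503051 ≈ -5568.5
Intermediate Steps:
t(l) = 2*(133 + l)/(188 + l) (t(l) = 2*((l + 133)/(l + 188)) = 2*((133 + l)/(188 + l)) = 2*(133 + l)/(188 + l))
-451048/(3⁴) + t(246)/294163 = -451048/(3⁴) + (2*(133 + 246)/(188 + 246))/294163 = -451048/81 + (2*379/434)*(1/294163) = -451048*1/81 + (2*(1/434)*379)*(1/294163) = -451048/81 + (379/217)*(1/294163) = -451048/81 + 379/63833371 = -28791914292109/5170503051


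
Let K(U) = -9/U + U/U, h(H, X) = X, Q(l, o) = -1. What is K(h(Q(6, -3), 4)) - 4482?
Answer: -17933/4 ≈ -4483.3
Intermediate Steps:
K(U) = 1 - 9/U (K(U) = -9/U + 1 = 1 - 9/U)
K(h(Q(6, -3), 4)) - 4482 = (-9 + 4)/4 - 4482 = (¼)*(-5) - 4482 = -5/4 - 4482 = -17933/4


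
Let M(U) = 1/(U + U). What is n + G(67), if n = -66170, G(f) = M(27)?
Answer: -3573179/54 ≈ -66170.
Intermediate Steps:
M(U) = 1/(2*U)
G(f) = 1/54 (G(f) = (1/2)/27 = (1/2)*(1/27) = 1/54)
n + G(67) = -66170 + 1/54 = -3573179/54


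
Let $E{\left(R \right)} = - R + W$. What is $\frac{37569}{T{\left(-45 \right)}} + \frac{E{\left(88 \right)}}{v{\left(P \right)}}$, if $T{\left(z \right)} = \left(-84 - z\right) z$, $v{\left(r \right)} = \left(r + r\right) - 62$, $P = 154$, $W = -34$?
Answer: $\frac{501548}{23985} \approx 20.911$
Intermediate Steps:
$E{\left(R \right)} = -34 - R$ ($E{\left(R \right)} = - R - 34 = -34 - R$)
$v{\left(r \right)} = -62 + 2 r$ ($v{\left(r \right)} = 2 r - 62 = -62 + 2 r$)
$T{\left(z \right)} = z \left(-84 - z\right)$
$\frac{37569}{T{\left(-45 \right)}} + \frac{E{\left(88 \right)}}{v{\left(P \right)}} = \frac{37569}{\left(-1\right) \left(-45\right) \left(84 - 45\right)} + \frac{-34 - 88}{-62 + 2 \cdot 154} = \frac{37569}{\left(-1\right) \left(-45\right) 39} + \frac{-34 - 88}{-62 + 308} = \frac{37569}{1755} - \frac{122}{246} = 37569 \cdot \frac{1}{1755} - \frac{61}{123} = \frac{12523}{585} - \frac{61}{123} = \frac{501548}{23985}$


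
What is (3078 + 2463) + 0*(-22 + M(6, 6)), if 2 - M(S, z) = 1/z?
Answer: 5541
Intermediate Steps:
M(S, z) = 2 - 1/z
(3078 + 2463) + 0*(-22 + M(6, 6)) = (3078 + 2463) + 0*(-22 + (2 - 1/6)) = 5541 + 0*(-22 + (2 - 1*1/6)) = 5541 + 0*(-22 + (2 - 1/6)) = 5541 + 0*(-22 + 11/6) = 5541 + 0*(-121/6) = 5541 + 0 = 5541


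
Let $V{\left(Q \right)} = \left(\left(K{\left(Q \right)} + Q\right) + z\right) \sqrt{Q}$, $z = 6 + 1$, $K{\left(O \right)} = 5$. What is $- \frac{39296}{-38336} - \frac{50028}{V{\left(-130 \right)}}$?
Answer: $\frac{614}{599} - \frac{12507 i \sqrt{130}}{3835} \approx 1.025 - 37.184 i$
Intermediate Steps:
$z = 7$
$V{\left(Q \right)} = \sqrt{Q} \left(12 + Q\right)$ ($V{\left(Q \right)} = \left(\left(5 + Q\right) + 7\right) \sqrt{Q} = \left(12 + Q\right) \sqrt{Q} = \sqrt{Q} \left(12 + Q\right)$)
$- \frac{39296}{-38336} - \frac{50028}{V{\left(-130 \right)}} = - \frac{39296}{-38336} - \frac{50028}{\sqrt{-130} \left(12 - 130\right)} = \left(-39296\right) \left(- \frac{1}{38336}\right) - \frac{50028}{i \sqrt{130} \left(-118\right)} = \frac{614}{599} - \frac{50028}{\left(-118\right) i \sqrt{130}} = \frac{614}{599} - 50028 \frac{i \sqrt{130}}{15340} = \frac{614}{599} - \frac{12507 i \sqrt{130}}{3835}$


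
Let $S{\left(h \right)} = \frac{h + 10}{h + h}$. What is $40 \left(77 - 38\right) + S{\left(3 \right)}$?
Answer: $\frac{9373}{6} \approx 1562.2$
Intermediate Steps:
$S{\left(h \right)} = \frac{10 + h}{2 h}$
$40 \left(77 - 38\right) + S{\left(3 \right)} = 40 \left(77 - 38\right) + \frac{10 + 3}{2 \cdot 3} = 40 \cdot 39 + \frac{1}{2} \cdot \frac{1}{3} \cdot 13 = 1560 + \frac{13}{6} = \frac{9373}{6}$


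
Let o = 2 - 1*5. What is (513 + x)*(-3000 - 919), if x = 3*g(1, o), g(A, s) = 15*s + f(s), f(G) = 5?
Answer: -1540167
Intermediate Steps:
o = -3 (o = 2 - 5 = -3)
g(A, s) = 5 + 15*s (g(A, s) = 15*s + 5 = 5 + 15*s)
x = -120 (x = 3*(5 + 15*(-3)) = 3*(5 - 45) = 3*(-40) = -120)
(513 + x)*(-3000 - 919) = (513 - 120)*(-3000 - 919) = 393*(-3919) = -1540167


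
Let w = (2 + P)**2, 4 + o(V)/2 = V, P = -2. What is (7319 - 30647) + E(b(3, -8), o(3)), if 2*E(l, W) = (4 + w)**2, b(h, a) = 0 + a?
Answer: -23320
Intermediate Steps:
o(V) = -8 + 2*V
b(h, a) = a
w = 0 (w = (2 - 2)**2 = 0**2 = 0)
E(l, W) = 8 (E(l, W) = (4 + 0)**2/2 = (1/2)*4**2 = (1/2)*16 = 8)
(7319 - 30647) + E(b(3, -8), o(3)) = (7319 - 30647) + 8 = -23328 + 8 = -23320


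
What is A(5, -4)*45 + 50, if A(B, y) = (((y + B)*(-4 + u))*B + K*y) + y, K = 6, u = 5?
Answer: -985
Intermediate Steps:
A(B, y) = 7*y + B*(B + y) (A(B, y) = (((y + B)*(-4 + 5))*B + 6*y) + y = (((B + y)*1)*B + 6*y) + y = ((B + y)*B + 6*y) + y = (B*(B + y) + 6*y) + y = (6*y + B*(B + y)) + y = 7*y + B*(B + y))
A(5, -4)*45 + 50 = (5² + 7*(-4) + 5*(-4))*45 + 50 = (25 - 28 - 20)*45 + 50 = -23*45 + 50 = -1035 + 50 = -985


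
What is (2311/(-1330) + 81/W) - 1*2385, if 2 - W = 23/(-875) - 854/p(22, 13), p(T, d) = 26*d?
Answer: -530311515458/223859615 ≈ -2368.9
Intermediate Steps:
W = 673262/147875 (W = 2 - (23/(-875) - 854/(26*13)) = 2 - (23*(-1/875) - 854/338) = 2 - (-23/875 - 854*1/338) = 2 - (-23/875 - 427/169) = 2 - 1*(-377512/147875) = 2 + 377512/147875 = 673262/147875 ≈ 4.5529)
(2311/(-1330) + 81/W) - 1*2385 = (2311/(-1330) + 81/(673262/147875)) - 1*2385 = (2311*(-1/1330) + 81*(147875/673262)) - 2385 = (-2311/1330 + 11977875/673262) - 2385 = 3593666317/223859615 - 2385 = -530311515458/223859615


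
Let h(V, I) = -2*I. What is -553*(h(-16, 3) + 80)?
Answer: -40922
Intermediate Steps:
-553*(h(-16, 3) + 80) = -553*(-2*3 + 80) = -553*(-6 + 80) = -553*74 = -40922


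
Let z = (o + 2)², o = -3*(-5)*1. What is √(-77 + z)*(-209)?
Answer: -418*√53 ≈ -3043.1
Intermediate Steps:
o = 15 (o = 15*1 = 15)
z = 289 (z = (15 + 2)² = 17² = 289)
√(-77 + z)*(-209) = √(-77 + 289)*(-209) = √212*(-209) = (2*√53)*(-209) = -418*√53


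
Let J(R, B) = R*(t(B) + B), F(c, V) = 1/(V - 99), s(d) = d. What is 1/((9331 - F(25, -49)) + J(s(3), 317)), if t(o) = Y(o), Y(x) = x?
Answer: 148/1662485 ≈ 8.9023e-5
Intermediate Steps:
F(c, V) = 1/(-99 + V)
t(o) = o
J(R, B) = 2*B*R (J(R, B) = R*(B + B) = R*(2*B) = 2*B*R)
1/((9331 - F(25, -49)) + J(s(3), 317)) = 1/((9331 - 1/(-99 - 49)) + 2*317*3) = 1/((9331 - 1/(-148)) + 1902) = 1/((9331 - 1*(-1/148)) + 1902) = 1/((9331 + 1/148) + 1902) = 1/(1380989/148 + 1902) = 1/(1662485/148) = 148/1662485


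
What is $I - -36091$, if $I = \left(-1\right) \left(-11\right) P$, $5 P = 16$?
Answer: $\frac{180631}{5} \approx 36126.0$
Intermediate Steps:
$P = \frac{16}{5}$ ($P = \frac{1}{5} \cdot 16 = \frac{16}{5} \approx 3.2$)
$I = \frac{176}{5}$ ($I = \left(-1\right) \left(-11\right) \frac{16}{5} = 11 \cdot \frac{16}{5} = \frac{176}{5} \approx 35.2$)
$I - -36091 = \frac{176}{5} - -36091 = \frac{176}{5} + 36091 = \frac{180631}{5}$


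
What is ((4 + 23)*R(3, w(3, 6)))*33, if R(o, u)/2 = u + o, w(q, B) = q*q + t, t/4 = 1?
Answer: 28512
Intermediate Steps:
t = 4 (t = 4*1 = 4)
w(q, B) = 4 + q² (w(q, B) = q*q + 4 = q² + 4 = 4 + q²)
R(o, u) = 2*o + 2*u (R(o, u) = 2*(u + o) = 2*(o + u) = 2*o + 2*u)
((4 + 23)*R(3, w(3, 6)))*33 = ((4 + 23)*(2*3 + 2*(4 + 3²)))*33 = (27*(6 + 2*(4 + 9)))*33 = (27*(6 + 2*13))*33 = (27*(6 + 26))*33 = (27*32)*33 = 864*33 = 28512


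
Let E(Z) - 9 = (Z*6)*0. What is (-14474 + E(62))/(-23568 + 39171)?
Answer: -14465/15603 ≈ -0.92706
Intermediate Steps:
E(Z) = 9 (E(Z) = 9 + (Z*6)*0 = 9 + (6*Z)*0 = 9 + 0 = 9)
(-14474 + E(62))/(-23568 + 39171) = (-14474 + 9)/(-23568 + 39171) = -14465/15603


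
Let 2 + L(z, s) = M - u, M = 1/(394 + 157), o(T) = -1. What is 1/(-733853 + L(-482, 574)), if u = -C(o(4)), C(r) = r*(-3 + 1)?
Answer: -551/404353002 ≈ -1.3627e-6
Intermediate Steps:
M = 1/551 ≈ 0.0018149
C(r) = -2*r (C(r) = r*(-2) = -2*r)
u = -2 (u = -(-2)*(-1) = -1*2 = -2)
L(z, s) = 1/551 (L(z, s) = -2 + (1/551 - 1*(-2)) = -2 + (1/551 + 2) = -2 + 1103/551 = 1/551)
1/(-733853 + L(-482, 574)) = 1/(-733853 + 1/551) = 1/(-404353002/551) = -551/404353002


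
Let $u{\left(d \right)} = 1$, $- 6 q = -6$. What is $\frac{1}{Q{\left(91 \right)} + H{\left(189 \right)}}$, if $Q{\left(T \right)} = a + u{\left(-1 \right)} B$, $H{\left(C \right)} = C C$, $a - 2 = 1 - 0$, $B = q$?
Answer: $\frac{1}{35725} \approx 2.7992 \cdot 10^{-5}$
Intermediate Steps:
$q = 1$ ($q = \left(- \frac{1}{6}\right) \left(-6\right) = 1$)
$B = 1$
$a = 3$ ($a = 2 + \left(1 - 0\right) = 2 + \left(1 + 0\right) = 2 + 1 = 3$)
$H{\left(C \right)} = C^{2}$
$Q{\left(T \right)} = 4$ ($Q{\left(T \right)} = 3 + 1 \cdot 1 = 3 + 1 = 4$)
$\frac{1}{Q{\left(91 \right)} + H{\left(189 \right)}} = \frac{1}{4 + 189^{2}} = \frac{1}{4 + 35721} = \frac{1}{35725}$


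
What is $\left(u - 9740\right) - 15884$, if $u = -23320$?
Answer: $-48944$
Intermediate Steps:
$\left(u - 9740\right) - 15884 = \left(-23320 - 9740\right) - 15884 = -33060 - 15884 = -48944$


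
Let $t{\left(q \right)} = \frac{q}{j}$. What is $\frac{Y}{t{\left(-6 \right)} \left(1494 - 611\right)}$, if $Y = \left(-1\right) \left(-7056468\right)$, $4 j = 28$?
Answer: $- \frac{8232546}{883} \approx -9323.4$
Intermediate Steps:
$j = 7$ ($j = \frac{1}{4} \cdot 28 = 7$)
$t{\left(q \right)} = \frac{q}{7}$
$Y = 7056468$
$\frac{Y}{t{\left(-6 \right)} \left(1494 - 611\right)} = \frac{7056468}{\frac{1}{7} \left(-6\right) \left(1494 - 611\right)} = \frac{7056468}{\left(- \frac{6}{7}\right) 883} = \frac{7056468}{- \frac{5298}{7}} = 7056468 \left(- \frac{7}{5298}\right) = - \frac{8232546}{883}$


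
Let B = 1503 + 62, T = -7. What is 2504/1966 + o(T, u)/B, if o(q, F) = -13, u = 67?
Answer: 1946601/1538395 ≈ 1.2653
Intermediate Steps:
B = 1565
2504/1966 + o(T, u)/B = 2504/1966 - 13/1565 = 2504*(1/1966) - 13*1/1565 = 1252/983 - 13/1565 = 1946601/1538395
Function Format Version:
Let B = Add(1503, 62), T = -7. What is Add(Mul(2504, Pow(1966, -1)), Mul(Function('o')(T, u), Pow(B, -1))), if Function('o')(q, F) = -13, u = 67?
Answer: Rational(1946601, 1538395) ≈ 1.2653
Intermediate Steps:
B = 1565
Add(Mul(2504, Pow(1966, -1)), Mul(Function('o')(T, u), Pow(B, -1))) = Add(Mul(2504, Pow(1966, -1)), Mul(-13, Pow(1565, -1))) = Add(Mul(2504, Rational(1, 1966)), Mul(-13, Rational(1, 1565))) = Add(Rational(1252, 983), Rational(-13, 1565)) = Rational(1946601, 1538395)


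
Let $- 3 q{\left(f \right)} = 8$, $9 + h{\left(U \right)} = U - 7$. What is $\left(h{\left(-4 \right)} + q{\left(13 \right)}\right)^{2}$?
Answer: $\frac{4624}{9} \approx 513.78$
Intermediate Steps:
$h{\left(U \right)} = -16 + U$ ($h{\left(U \right)} = -9 + \left(U - 7\right) = -9 + \left(-7 + U\right) = -16 + U$)
$q{\left(f \right)} = - \frac{8}{3}$ ($q{\left(f \right)} = \left(- \frac{1}{3}\right) 8 = - \frac{8}{3}$)
$\left(h{\left(-4 \right)} + q{\left(13 \right)}\right)^{2} = \left(\left(-16 - 4\right) - \frac{8}{3}\right)^{2} = \left(-20 - \frac{8}{3}\right)^{2} = \left(- \frac{68}{3}\right)^{2} = \frac{4624}{9}$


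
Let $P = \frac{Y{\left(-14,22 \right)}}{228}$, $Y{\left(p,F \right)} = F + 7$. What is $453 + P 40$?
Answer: $\frac{26111}{57} \approx 458.09$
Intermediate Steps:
$Y{\left(p,F \right)} = 7 + F$
$P = \frac{29}{228}$ ($P = \frac{7 + 22}{228} = 29 \cdot \frac{1}{228} = \frac{29}{228} \approx 0.12719$)
$453 + P 40 = 453 + \frac{29}{228} \cdot 40 = 453 + \frac{290}{57} = \frac{26111}{57}$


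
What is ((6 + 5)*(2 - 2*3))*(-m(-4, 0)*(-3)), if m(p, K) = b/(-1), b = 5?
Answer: 660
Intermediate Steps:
m(p, K) = -5 (m(p, K) = 5/(-1) = 5*(-1) = -5)
((6 + 5)*(2 - 2*3))*(-m(-4, 0)*(-3)) = ((6 + 5)*(2 - 2*3))*(-1*(-5)*(-3)) = (11*(2 - 6))*(5*(-3)) = (11*(-4))*(-15) = -44*(-15) = 660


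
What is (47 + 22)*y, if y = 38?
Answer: 2622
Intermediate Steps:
(47 + 22)*y = (47 + 22)*38 = 69*38 = 2622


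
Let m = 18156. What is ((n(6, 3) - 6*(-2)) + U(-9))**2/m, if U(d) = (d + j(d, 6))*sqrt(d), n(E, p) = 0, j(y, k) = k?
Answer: 21/6052 - 18*I/1513 ≈ 0.0034699 - 0.011897*I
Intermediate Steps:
U(d) = sqrt(d)*(6 + d) (U(d) = (d + 6)*sqrt(d) = (6 + d)*sqrt(d) = sqrt(d)*(6 + d))
((n(6, 3) - 6*(-2)) + U(-9))**2/m = ((0 - 6*(-2)) + sqrt(-9)*(6 - 9))**2/18156 = ((0 + 12) + (3*I)*(-3))**2*(1/18156) = (12 - 9*I)**2*(1/18156) = (12 - 9*I)**2/18156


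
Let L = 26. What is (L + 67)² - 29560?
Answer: -20911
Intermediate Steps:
(L + 67)² - 29560 = (26 + 67)² - 29560 = 93² - 29560 = 8649 - 29560 = -20911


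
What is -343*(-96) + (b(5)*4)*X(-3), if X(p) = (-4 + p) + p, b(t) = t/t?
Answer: 32888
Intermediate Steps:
b(t) = 1
X(p) = -4 + 2*p
-343*(-96) + (b(5)*4)*X(-3) = -343*(-96) + (1*4)*(-4 + 2*(-3)) = 32928 + 4*(-4 - 6) = 32928 + 4*(-10) = 32928 - 40 = 32888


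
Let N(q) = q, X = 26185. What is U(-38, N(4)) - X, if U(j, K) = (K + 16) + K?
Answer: -26161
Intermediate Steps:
U(j, K) = 16 + 2*K (U(j, K) = (16 + K) + K = 16 + 2*K)
U(-38, N(4)) - X = (16 + 2*4) - 1*26185 = (16 + 8) - 26185 = 24 - 26185 = -26161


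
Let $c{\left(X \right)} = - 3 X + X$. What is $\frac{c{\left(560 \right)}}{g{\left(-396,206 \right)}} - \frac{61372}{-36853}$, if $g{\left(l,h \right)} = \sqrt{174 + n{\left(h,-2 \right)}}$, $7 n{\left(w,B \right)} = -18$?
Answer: $\frac{61372}{36853} - \frac{56 \sqrt{21}}{3} \approx -83.876$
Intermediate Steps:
$n{\left(w,B \right)} = - \frac{18}{7}$ ($n{\left(w,B \right)} = \frac{1}{7} \left(-18\right) = - \frac{18}{7}$)
$c{\left(X \right)} = - 2 X$
$g{\left(l,h \right)} = \frac{20 \sqrt{21}}{7}$ ($g{\left(l,h \right)} = \sqrt{174 - \frac{18}{7}} = \sqrt{\frac{1200}{7}} = \frac{20 \sqrt{21}}{7}$)
$\frac{c{\left(560 \right)}}{g{\left(-396,206 \right)}} - \frac{61372}{-36853} = \frac{\left(-2\right) 560}{\frac{20}{7} \sqrt{21}} - \frac{61372}{-36853} = - 1120 \frac{\sqrt{21}}{60} - - \frac{61372}{36853} = - \frac{56 \sqrt{21}}{3} + \frac{61372}{36853} = \frac{61372}{36853} - \frac{56 \sqrt{21}}{3}$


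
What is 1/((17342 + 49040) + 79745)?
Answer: 1/146127 ≈ 6.8434e-6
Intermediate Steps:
1/((17342 + 49040) + 79745) = 1/(66382 + 79745) = 1/146127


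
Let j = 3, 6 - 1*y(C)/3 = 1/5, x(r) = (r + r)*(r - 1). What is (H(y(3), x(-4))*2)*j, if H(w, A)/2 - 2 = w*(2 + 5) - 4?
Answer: 7188/5 ≈ 1437.6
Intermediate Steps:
x(r) = 2*r*(-1 + r) (x(r) = (2*r)*(-1 + r) = 2*r*(-1 + r))
y(C) = 87/5 (y(C) = 18 - 3/5 = 87/5)
H(w, A) = -4 + 14*w (H(w, A) = 4 + 2*(w*(2 + 5) - 4) = 4 + 2*(w*7 - 4) = 4 + 2*(7*w - 4) = 4 + 2*(-4 + 7*w) = 4 + (-8 + 14*w) = -4 + 14*w)
(H(y(3), x(-4))*2)*j = ((-4 + 14*(87/5))*2)*3 = ((-4 + 1218/5)*2)*3 = ((1198/5)*2)*3 = (2396/5)*3 = 7188/5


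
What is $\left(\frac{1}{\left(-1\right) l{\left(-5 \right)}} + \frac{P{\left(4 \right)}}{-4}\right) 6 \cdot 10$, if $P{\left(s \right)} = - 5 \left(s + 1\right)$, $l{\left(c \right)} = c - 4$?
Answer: $\frac{1145}{3} \approx 381.67$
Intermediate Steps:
$l{\left(c \right)} = -4 + c$ ($l{\left(c \right)} = c - 4 = -4 + c$)
$P{\left(s \right)} = -5 - 5 s$ ($P{\left(s \right)} = - 5 \left(1 + s\right) = -5 - 5 s$)
$\left(\frac{1}{\left(-1\right) l{\left(-5 \right)}} + \frac{P{\left(4 \right)}}{-4}\right) 6 \cdot 10 = \left(\frac{1}{\left(-1\right) \left(-4 - 5\right)} + \frac{-5 - 20}{-4}\right) 6 \cdot 10 = \left(- \frac{1}{-9} + \left(-5 - 20\right) \left(- \frac{1}{4}\right)\right) 6 \cdot 10 = \left(\left(-1\right) \left(- \frac{1}{9}\right) - - \frac{25}{4}\right) 6 \cdot 10 = \left(\frac{1}{9} + \frac{25}{4}\right) 6 \cdot 10 = \frac{229}{36} \cdot 6 \cdot 10 = \frac{229}{6} \cdot 10 = \frac{1145}{3}$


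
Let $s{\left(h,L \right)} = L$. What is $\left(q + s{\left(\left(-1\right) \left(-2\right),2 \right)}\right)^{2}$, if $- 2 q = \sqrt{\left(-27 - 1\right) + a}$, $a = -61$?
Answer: $\frac{\left(4 - i \sqrt{89}\right)^{2}}{4} \approx -18.25 - 18.868 i$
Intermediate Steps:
$q = - \frac{i \sqrt{89}}{2}$ ($q = - \frac{\sqrt{\left(-27 - 1\right) - 61}}{2} = - \frac{\sqrt{-28 - 61}}{2} = - \frac{\sqrt{-89}}{2} = - \frac{i \sqrt{89}}{2} \approx - 4.717 i$)
$\left(q + s{\left(\left(-1\right) \left(-2\right),2 \right)}\right)^{2} = \left(- \frac{i \sqrt{89}}{2} + 2\right)^{2} = \left(2 - \frac{i \sqrt{89}}{2}\right)^{2}$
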